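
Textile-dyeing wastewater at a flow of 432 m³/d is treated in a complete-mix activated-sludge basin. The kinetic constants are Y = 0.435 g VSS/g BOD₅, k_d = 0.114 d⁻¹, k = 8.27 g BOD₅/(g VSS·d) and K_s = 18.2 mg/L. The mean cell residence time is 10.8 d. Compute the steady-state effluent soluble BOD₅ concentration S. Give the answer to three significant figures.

S ≈ 1.11 mg/L

For a completely mixed reactor with recycle the Lawrence–McCarty relation gives S = K_s·(1 + k_d·θ_c) / [θ_c·(Y·k − k_d) − 1] = 18.2 × (1 + 0.114 × 10.8) / [10.8 × (0.435 × 8.27 − 0.114) − 1] = 40.61 / 36.62 = 1.109 mg/L.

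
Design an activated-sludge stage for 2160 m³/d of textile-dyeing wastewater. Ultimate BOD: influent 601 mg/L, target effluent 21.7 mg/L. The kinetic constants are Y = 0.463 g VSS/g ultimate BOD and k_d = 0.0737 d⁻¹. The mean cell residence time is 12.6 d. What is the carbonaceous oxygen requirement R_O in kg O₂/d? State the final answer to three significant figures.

Y_obs = Y / (1 + k_d θ_c) = 0.463 / (1 + 0.0737 × 12.6) = 0.463 / 1.929 = 0.2401.
Mass of ultimate BOD removed per day: Q(S₀ − S) = 2160 × 579.3 g/m³ = 1251 kg/d.
Biomass synthesised: P_X = Y_obs × 1251 = 300.4 kg VSS/d.
Carbonaceous O₂ demand = substrate oxidised − cell-mass equivalent = 1251 − 1.42 × 300.4 = 824.7 kg O₂/d.

R_O ≈ 825 kg O₂/d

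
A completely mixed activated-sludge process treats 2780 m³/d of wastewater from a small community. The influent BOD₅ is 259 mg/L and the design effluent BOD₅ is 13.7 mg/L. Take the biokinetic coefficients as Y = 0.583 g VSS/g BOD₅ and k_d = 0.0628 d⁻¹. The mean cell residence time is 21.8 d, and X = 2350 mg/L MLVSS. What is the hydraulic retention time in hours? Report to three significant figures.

Steady-state biomass mass balance: V·X·(1 + k_d·θ_c) = Y·Q·(S₀ − S)·θ_c, so V = 0.583 × 2780 × (259 − 13.7) × 21.8 / [2350 × (1 + 0.0628 × 21.8)] = 8.67×10^6 / 5567 = 1557 m³.
τ = V/Q = 1557/2780 = 0.5600 d, or 13.44 h.

τ ≈ 13.4 h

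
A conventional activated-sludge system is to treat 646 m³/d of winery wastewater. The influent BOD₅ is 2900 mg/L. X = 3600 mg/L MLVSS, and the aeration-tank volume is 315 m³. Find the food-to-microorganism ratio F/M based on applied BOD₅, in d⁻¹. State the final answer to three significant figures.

F/M = applied load / biomass = Q·S₀/(V·X) = 646 × 2900 / (315.0 × 3600) = 1.652 d⁻¹.

F/M ≈ 1.65 d⁻¹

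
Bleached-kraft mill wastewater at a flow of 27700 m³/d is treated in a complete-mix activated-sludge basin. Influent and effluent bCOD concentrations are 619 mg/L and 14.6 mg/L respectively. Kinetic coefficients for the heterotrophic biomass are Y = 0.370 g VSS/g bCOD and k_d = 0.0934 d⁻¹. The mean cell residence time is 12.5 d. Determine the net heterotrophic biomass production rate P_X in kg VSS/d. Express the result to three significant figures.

P_X ≈ 2860 kg VSS/d

Correct the yield for decay: Y_obs = Y/(1 + k_d θ_c) = 0.370 / (1 + 0.0934 × 12.5) = 0.370 / 2.167 = 0.1707.
Substrate removed = Q·(S₀ − S) = 27700 m³/d × (619 − 14.6) g/m³ = 1.67×10^7 g/d = 16742 kg/d.
Biomass produced: P_X = Y_obs·Q·ΔS = 0.1707 × 16742 ≈ 2858 kg VSS/d.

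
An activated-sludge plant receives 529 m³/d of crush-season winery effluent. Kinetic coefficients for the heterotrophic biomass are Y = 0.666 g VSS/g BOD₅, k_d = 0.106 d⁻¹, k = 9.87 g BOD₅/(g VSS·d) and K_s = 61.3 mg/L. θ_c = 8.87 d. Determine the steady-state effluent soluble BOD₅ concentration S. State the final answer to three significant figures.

S ≈ 2.11 mg/L

Effluent substrate depends only on kinetics and SRT: S = K_s(1 + k_d θ_c) / [θ_c(Yk − k_d) − 1] = 61.3 × (1 + 0.106 × 8.87) / [8.87 × (0.666 × 9.87 − 0.106) − 1] = 118.9 / 56.37 = 2.110 mg/L.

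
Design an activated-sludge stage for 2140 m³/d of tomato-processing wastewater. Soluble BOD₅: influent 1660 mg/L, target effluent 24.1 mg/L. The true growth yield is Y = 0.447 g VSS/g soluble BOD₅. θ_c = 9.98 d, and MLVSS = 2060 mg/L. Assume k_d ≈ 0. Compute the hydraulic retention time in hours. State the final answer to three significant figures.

τ ≈ 85.0 h

V·X = Y·Q·ΔS·θ_c gives V = 0.447 × 2140 × (1660 − 24.1) × 9.98 / 2060 = 7581 m³.
HRT = V/Q = 7581 m³ / 2140 m³·d⁻¹ = 3.543 d × 24 = 85.02 h.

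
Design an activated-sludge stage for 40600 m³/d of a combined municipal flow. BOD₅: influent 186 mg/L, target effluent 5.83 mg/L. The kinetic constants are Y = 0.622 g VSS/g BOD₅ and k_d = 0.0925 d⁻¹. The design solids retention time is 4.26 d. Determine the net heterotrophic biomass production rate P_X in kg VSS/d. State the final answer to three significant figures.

Observed yield with endogenous decay: Y_obs = Y / (1 + k_d·θ_c) = 0.622 / (1 + 0.0925 × 4.26) = 0.622 / 1.394 = 0.4462 g VSS/g BOD₅.
Q·(S₀ − S) = 40600 × (186 − 5.83) × 10⁻³ = 7315 kg/d removed.
Net biomass production P_X = Y_obs × Q·(S₀ − S) = 0.4462 × 7315 = 3264 kg VSS/d.

P_X ≈ 3260 kg VSS/d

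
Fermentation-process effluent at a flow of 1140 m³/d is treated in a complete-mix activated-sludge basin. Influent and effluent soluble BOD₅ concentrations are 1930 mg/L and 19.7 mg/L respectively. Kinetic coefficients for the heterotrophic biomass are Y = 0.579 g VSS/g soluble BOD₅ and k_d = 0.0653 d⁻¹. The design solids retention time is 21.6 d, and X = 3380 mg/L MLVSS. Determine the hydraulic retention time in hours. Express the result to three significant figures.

Steady-state biomass mass balance: V·X·(1 + k_d·θ_c) = Y·Q·(S₀ − S)·θ_c, so V = 0.579 × 1140 × (1930 − 19.7) × 21.6 / [3380 × (1 + 0.0653 × 21.6)] = 2.72×10^7 / 8147 = 3343 m³.
τ = V/Q = 3343/1140 = 2.932 d, or 70.38 h.

τ ≈ 70.4 h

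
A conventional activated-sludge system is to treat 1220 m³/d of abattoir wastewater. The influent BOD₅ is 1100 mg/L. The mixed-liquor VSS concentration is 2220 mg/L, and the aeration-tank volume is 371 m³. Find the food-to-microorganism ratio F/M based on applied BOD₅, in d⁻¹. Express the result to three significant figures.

F/M = applied load / biomass = Q·S₀/(V·X) = 1220 × 1100 / (371.0 × 2220) = 1.629 d⁻¹.

F/M ≈ 1.63 d⁻¹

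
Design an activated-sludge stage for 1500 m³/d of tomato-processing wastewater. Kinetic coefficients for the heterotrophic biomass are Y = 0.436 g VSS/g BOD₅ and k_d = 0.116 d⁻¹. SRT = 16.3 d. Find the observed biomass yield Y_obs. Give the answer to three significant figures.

Y_obs = Y / (1 + k_d θ_c) = 0.436 / (1 + 0.116 × 16.3) = 0.436 / 2.891 = 0.1508.

Y_obs ≈ 0.151 g VSS/g BOD₅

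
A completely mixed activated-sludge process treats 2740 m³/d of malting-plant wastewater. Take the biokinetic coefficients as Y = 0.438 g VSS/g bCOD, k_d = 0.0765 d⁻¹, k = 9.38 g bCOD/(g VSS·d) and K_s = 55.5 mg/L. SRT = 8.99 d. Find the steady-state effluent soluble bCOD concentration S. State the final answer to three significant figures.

S ≈ 2.66 mg/L

For a completely mixed reactor with recycle the Lawrence–McCarty relation gives S = K_s·(1 + k_d·θ_c) / [θ_c·(Y·k − k_d) − 1] = 55.5 × (1 + 0.0765 × 8.99) / [8.99 × (0.438 × 9.38 − 0.0765) − 1] = 93.67 / 35.25 = 2.658 mg/L.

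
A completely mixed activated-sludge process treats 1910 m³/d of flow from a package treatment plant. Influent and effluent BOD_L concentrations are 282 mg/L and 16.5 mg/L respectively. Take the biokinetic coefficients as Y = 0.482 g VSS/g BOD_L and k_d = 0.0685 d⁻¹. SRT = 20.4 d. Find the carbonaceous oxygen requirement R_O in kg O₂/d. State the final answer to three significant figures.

R_O ≈ 362 kg O₂/d

The observed yield is Y_obs = Y/(1 + k_d·θ_c) = 0.482 / (1 + 0.0685 × 20.4) = 0.482 / 2.397 = 0.2011 g VSS per g BOD_L removed.
Q·(S₀ − S) = 1910 × (282 − 16.5) × 10⁻³ = 507.1 kg/d removed.
Biomass synthesised: P_X = Y_obs × 507.1 = 102.0 kg VSS/d.
Carbonaceous O₂ demand = substrate oxidised − cell-mass equivalent = 507.1 − 1.42 × 102.0 = 362.3 kg O₂/d.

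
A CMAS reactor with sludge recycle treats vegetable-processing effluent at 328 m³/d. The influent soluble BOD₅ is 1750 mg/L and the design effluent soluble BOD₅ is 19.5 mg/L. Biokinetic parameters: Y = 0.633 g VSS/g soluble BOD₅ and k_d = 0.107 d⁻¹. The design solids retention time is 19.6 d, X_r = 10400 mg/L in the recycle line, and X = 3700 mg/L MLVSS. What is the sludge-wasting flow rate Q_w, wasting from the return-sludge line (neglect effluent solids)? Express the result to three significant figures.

Q_w ≈ 11.2 m³/d

Rearranging the biomass balance for a CMAS with decay, V = Y·Q·ΔS·θ_c / [X·(1+k_d θ_c)] = 0.633 × 328 × (1750 − 19.5) × 19.6 / [3700 × (1 + 0.107 × 19.6)] = 7.04×10^6 / 11460 = 614.5 m³.
Wasting from the return line (neglecting effluent solids): Q_w = V·X / (θ_c·X_r) = 614.5 × 3700 / (19.6 × 10400) = 11.15 m³/d.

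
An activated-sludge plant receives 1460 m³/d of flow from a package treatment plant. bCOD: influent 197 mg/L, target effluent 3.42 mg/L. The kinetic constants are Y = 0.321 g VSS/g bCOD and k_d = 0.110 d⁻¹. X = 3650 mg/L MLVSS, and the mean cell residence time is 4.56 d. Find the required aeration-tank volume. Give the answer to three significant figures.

Rearranging the biomass balance for a CMAS with decay, V = Y·Q·ΔS·θ_c / [X·(1+k_d θ_c)] = 0.321 × 1460 × (197 − 3.42) × 4.56 / [3650 × (1 + 0.110 × 4.56)] = 4.14×10^5 / 5481 = 75.48 m³.

V ≈ 75.5 m³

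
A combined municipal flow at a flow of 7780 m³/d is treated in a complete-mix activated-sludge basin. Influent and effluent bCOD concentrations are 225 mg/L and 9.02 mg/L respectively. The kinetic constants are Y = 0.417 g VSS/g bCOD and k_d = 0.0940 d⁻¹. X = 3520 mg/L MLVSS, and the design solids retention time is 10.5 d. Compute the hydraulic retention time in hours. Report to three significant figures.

Rearranging the biomass balance for a CMAS with decay, V = Y·Q·ΔS·θ_c / [X·(1+k_d θ_c)] = 0.417 × 7780 × (225 − 9.02) × 10.5 / [3520 × (1 + 0.0940 × 10.5)] = 7.36×10^6 / 6994 = 1052 m³.
HRT = V/Q = 1052 m³ / 7780 m³·d⁻¹ = 0.1352 d × 24 = 3.245 h.

τ ≈ 3.24 h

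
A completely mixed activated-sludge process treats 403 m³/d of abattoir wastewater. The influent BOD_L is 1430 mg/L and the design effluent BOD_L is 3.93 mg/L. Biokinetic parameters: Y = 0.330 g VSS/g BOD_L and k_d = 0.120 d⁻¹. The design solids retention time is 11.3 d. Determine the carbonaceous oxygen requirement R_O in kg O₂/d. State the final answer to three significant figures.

R_O ≈ 460 kg O₂/d

Y_obs = Y / (1 + k_d θ_c) = 0.330 / (1 + 0.120 × 11.3) = 0.330 / 2.356 = 0.1401.
Q·(S₀ − S) = 403 × (1430 − 3.93) × 10⁻³ = 574.7 kg/d removed.
Net sludge production P_X = 0.1401 × 574.7 = 80.50 kg VSS/d.
R_O = Q·(S₀ − S) − 1.42·P_X = 574.7 − 1.42 × 80.50 = 460.4 kg O₂/d.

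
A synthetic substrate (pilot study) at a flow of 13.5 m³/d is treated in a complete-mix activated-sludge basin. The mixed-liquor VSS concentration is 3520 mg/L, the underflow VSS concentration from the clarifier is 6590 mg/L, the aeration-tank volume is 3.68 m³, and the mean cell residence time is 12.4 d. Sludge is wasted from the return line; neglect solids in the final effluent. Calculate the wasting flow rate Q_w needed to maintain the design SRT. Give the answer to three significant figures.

Q_w ≈ 0.159 m³/d

θ_c = V·X/(Q_w·X_r) when wasting from the recycle, so Q_w = V·X/(θ_c·X_r) = 3.680 × 3520 / (12.4 × 6590) = 0.1585 m³/d.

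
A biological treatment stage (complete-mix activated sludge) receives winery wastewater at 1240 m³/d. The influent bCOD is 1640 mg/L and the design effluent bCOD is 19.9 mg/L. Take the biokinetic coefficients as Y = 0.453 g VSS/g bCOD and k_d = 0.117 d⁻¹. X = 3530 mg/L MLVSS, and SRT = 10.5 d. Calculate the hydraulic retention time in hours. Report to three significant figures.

Steady-state biomass mass balance: V·X·(1 + k_d·θ_c) = Y·Q·(S₀ − S)·θ_c, so V = 0.453 × 1240 × (1640 − 19.9) × 10.5 / [3530 × (1 + 0.117 × 10.5)] = 9.56×10^6 / 7867 = 1215 m³.
HRT = V/Q = 1215 m³ / 1240 m³·d⁻¹ = 0.9796 d × 24 = 23.51 h.

τ ≈ 23.5 h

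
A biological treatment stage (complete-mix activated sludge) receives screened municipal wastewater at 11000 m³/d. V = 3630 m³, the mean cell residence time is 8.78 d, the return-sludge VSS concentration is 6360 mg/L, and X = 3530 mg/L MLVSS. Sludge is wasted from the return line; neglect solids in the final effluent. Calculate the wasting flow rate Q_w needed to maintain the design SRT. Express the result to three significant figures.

Q_w ≈ 229 m³/d

Q_w = (V·X)/(θ_c X_r) = 3630 × 3530 / (8.78 × 6360) = 229.5 m³/d.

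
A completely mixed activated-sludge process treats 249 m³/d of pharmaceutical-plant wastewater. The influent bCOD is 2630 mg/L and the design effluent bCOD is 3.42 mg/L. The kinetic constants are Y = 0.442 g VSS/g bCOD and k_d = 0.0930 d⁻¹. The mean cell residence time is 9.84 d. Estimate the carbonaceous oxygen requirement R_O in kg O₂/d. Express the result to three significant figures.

Y_obs = Y / (1 + k_d θ_c) = 0.442 / (1 + 0.0930 × 9.84) = 0.442 / 1.915 = 0.2308.
Mass of bCOD removed per day: Q(S₀ − S) = 249 × 2627 g/m³ = 654.0 kg/d.
Biomass synthesised: P_X = Y_obs × 654.0 = 150.9 kg VSS/d.
R_O = Q·(S₀ − S) − 1.42·P_X = 654.0 − 1.42 × 150.9 = 439.7 kg O₂/d.

R_O ≈ 440 kg O₂/d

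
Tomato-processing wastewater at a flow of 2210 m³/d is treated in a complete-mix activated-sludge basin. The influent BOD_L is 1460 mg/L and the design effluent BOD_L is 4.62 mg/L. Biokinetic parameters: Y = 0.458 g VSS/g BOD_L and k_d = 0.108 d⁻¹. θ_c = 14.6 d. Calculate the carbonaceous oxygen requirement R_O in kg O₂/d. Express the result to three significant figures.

Y_obs = Y / (1 + k_d θ_c) = 0.458 / (1 + 0.108 × 14.6) = 0.458 / 2.577 = 0.1777.
Substrate removed = Q·(S₀ − S) = 2210 m³/d × (1460 − 4.62) g/m³ = 3.22×10^6 g/d = 3216 kg/d.
Net sludge production P_X = 0.1777 × 3216 = 571.7 kg VSS/d.
Carbonaceous O₂ demand = substrate oxidised − cell-mass equivalent = 3216 − 1.42 × 571.7 = 2405 kg O₂/d.

R_O ≈ 2400 kg O₂/d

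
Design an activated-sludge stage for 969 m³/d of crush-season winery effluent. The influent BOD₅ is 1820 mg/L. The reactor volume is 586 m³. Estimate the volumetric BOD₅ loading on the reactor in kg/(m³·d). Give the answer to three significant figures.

L_v ≈ 3.01 kg BOD₅/(m³·d)

Volumetric loading L_v = Q·S₀ / V = 969 × 1820 g/m³ / 586.0 m³ = 3010 g/(m³·d) = 3.010 kg BOD₅/(m³·d).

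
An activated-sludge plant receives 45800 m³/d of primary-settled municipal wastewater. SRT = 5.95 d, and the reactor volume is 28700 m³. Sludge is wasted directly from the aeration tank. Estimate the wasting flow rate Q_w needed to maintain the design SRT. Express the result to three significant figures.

For wasting at MLVSS concentration, Q_w = V/θ_c = 28700/5.95 = 4824 m³/d.

Q_w ≈ 4820 m³/d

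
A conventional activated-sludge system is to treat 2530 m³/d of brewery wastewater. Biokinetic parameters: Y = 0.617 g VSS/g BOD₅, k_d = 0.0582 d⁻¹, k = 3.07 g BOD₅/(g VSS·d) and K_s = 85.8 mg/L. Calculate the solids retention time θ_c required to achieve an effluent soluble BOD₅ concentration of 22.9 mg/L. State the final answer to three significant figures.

θ_c ≈ 2.93 d

At the target effluent, Y k S/(K_s+S) = 0.617×3.07×22.9/108.7 = 0.3991 d⁻¹.
Then 1/θ_c = μ − k_d = 0.3991 − 0.0582 = 0.3409 d⁻¹, giving θ_c = 2.934 d.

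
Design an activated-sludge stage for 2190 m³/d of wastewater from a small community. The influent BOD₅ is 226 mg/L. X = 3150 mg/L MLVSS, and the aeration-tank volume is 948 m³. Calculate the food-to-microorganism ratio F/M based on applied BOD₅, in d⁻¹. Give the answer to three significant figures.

F/M ≈ 0.166 d⁻¹

F/M = applied load / biomass = Q·S₀/(V·X) = 2190 × 226 / (948.0 × 3150) = 0.1657 d⁻¹.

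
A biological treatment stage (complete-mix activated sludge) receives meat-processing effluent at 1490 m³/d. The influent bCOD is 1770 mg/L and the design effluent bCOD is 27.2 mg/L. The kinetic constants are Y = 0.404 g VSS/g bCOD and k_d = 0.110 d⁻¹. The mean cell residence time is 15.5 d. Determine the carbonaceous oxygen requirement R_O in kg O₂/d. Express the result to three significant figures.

R_O ≈ 2050 kg O₂/d

Observed yield with endogenous decay: Y_obs = Y / (1 + k_d·θ_c) = 0.404 / (1 + 0.110 × 15.5) = 0.404 / 2.705 = 0.1494 g VSS/g bCOD.
Mass of bCOD removed per day: Q(S₀ − S) = 1490 × 1743 g/m³ = 2597 kg/d.
Biomass synthesised: P_X = Y_obs × 2597 = 387.8 kg VSS/d.
R_O = Q·ΔS − 1.42 P_X = 2597 − 550.7 = 2046 kg O₂/d.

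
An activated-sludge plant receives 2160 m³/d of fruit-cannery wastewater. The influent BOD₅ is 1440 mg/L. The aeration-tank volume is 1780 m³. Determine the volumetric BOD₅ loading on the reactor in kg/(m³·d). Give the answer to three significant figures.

L_v ≈ 1.75 kg BOD₅/(m³·d)

Volumetric loading L_v = Q·S₀ / V = 2160 × 1440 g/m³ / 1780 m³ = 1747 g/(m³·d) = 1.747 kg BOD₅/(m³·d).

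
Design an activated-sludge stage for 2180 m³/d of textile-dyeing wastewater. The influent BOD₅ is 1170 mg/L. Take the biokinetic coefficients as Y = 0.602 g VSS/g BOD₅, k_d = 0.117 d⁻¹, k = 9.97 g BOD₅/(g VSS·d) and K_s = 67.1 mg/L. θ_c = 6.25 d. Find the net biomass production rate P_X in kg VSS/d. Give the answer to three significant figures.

Effluent substrate depends only on kinetics and SRT: S = K_s(1 + k_d θ_c) / [θ_c(Yk − k_d) − 1] = 67.1 × (1 + 0.117 × 6.25) / [6.25 × (0.602 × 9.97 − 0.117) − 1] = 116.2 / 35.78 = 3.247 mg/L.
Y_obs = Y / (1 + k_d θ_c) = 0.602 / (1 + 0.117 × 6.25) = 0.602 / 1.731 = 0.3477.
Q·(S₀ − S) = 2180 × (1170 − 3.25) × 10⁻³ = 2544 kg/d removed.
P_X = Y_obs · Q(S₀ − S) = 0.3477 × 2544 = 884.4 kg VSS/d.

P_X ≈ 884 kg VSS/d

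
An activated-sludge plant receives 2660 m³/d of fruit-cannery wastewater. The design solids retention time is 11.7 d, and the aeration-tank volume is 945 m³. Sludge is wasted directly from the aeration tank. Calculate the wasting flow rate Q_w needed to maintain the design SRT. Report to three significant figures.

Wasting from the aeration tank: Q_w = V / θ_c = 945.0 / 11.7 = 80.77 m³/d.

Q_w ≈ 80.8 m³/d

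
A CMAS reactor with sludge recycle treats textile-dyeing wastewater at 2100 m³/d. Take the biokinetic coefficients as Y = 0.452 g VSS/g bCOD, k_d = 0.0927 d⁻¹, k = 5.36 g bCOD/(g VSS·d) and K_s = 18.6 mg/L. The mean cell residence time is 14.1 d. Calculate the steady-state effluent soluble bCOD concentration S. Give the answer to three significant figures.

Effluent substrate depends only on kinetics and SRT: S = K_s(1 + k_d θ_c) / [θ_c(Yk − k_d) − 1] = 18.6 × (1 + 0.0927 × 14.1) / [14.1 × (0.452 × 5.36 − 0.0927) − 1] = 42.91 / 31.85 = 1.347 mg/L.

S ≈ 1.35 mg/L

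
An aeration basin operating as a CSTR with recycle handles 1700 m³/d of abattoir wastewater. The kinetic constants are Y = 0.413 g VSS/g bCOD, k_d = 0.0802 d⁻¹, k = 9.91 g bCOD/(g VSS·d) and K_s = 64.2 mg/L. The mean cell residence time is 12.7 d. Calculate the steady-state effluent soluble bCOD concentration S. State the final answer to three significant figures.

From the Monod/SRT balance for a CMAS, S = K_s·(1+k_d θ_c)/[θ_c·(Y k − k_d) − 1] = 64.2 × (1 + 0.0802 × 12.7) / [12.7 × (0.413 × 9.91 − 0.0802) − 1] = 129.6 / 49.96 = 2.594 mg/L.

S ≈ 2.59 mg/L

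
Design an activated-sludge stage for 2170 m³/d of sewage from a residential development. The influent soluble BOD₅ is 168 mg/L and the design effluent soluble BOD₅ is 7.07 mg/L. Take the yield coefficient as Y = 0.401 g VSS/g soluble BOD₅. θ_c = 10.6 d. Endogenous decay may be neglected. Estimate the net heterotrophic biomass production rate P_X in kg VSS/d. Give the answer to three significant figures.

P_X ≈ 140 kg VSS/d

Since k_d ≈ 0, Y_obs = Y = 0.401 g VSS/g soluble BOD₅.
Mass of soluble BOD₅ removed per day: Q(S₀ − S) = 2170 × 160.9 g/m³ = 349.2 kg/d.
Net biomass production P_X = Y_obs × Q·(S₀ − S) = 0.4010 × 349.2 = 140.0 kg VSS/d.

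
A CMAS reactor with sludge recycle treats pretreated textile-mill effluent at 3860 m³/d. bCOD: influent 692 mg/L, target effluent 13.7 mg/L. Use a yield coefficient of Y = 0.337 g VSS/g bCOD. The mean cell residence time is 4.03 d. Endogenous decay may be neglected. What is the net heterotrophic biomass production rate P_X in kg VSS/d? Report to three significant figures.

Since k_d ≈ 0, Y_obs = Y = 0.337 g VSS/g bCOD.
ΔS = 692 − 13.7 = 678.3 mg/L, so the substrate removal rate is 3860 × 678.3/1000 = 2618 kg bCOD/d.
P_X = Y_obs · Q(S₀ − S) = 0.3370 × 2618 = 882.3 kg VSS/d.

P_X ≈ 882 kg VSS/d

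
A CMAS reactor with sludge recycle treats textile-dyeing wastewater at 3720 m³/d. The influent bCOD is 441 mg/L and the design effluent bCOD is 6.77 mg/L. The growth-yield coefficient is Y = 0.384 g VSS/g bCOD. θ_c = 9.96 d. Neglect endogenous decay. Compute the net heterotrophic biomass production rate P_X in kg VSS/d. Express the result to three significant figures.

With endogenous decay neglected, the observed yield equals the true yield: Y_obs = Y = 0.384 g VSS/g bCOD.
Substrate removed = Q·(S₀ − S) = 3720 m³/d × (441 − 6.77) g/m³ = 1.62×10^6 g/d = 1615 kg/d.
Biomass produced: P_X = Y_obs·Q·ΔS = 0.3840 × 1615 ≈ 620.3 kg VSS/d.

P_X ≈ 620 kg VSS/d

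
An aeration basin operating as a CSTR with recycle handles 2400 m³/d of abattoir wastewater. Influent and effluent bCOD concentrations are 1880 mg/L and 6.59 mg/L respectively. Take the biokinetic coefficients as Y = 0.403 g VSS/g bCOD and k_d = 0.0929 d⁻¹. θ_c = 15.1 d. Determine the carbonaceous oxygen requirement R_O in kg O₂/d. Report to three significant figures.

R_O ≈ 3430 kg O₂/d

Y_obs = Y / (1 + k_d θ_c) = 0.403 / (1 + 0.0929 × 15.1) = 0.403 / 2.403 = 0.1677.
ΔS = 1880 − 6.59 = 1873 mg/L, so the substrate removal rate is 2400 × 1873/1000 = 4496 kg bCOD/d.
Biomass synthesised: P_X = Y_obs × 4496 = 754.1 kg VSS/d.
Carbonaceous O₂ demand = substrate oxidised − cell-mass equivalent = 4496 − 1.42 × 754.1 = 3425 kg O₂/d.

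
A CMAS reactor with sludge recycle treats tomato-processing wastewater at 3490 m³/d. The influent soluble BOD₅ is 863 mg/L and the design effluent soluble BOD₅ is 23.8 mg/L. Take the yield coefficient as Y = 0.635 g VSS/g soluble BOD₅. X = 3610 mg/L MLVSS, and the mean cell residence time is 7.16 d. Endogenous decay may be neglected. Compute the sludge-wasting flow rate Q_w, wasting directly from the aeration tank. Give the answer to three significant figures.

With k_d = 0 the design equation reduces to V = Y Q (S₀−S) θ_c / X = 0.635 × 3490 × (863 − 23.8) × 7.16 / 3610 = 3689 m³.
For wasting at MLVSS concentration, Q_w = V/θ_c = 3689/7.16 = 515.2 m³/d.

Q_w ≈ 515 m³/d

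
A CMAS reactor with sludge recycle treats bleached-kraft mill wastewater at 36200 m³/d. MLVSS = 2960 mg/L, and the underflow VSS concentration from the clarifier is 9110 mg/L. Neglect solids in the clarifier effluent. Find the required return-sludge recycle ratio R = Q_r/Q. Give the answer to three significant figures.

R ≈ 0.481

Solids balance on the clarifier gives (1+R)X = R·X_r, so R = X/(X_r − X) = 2960 / (9110 − 2960) = 0.4813.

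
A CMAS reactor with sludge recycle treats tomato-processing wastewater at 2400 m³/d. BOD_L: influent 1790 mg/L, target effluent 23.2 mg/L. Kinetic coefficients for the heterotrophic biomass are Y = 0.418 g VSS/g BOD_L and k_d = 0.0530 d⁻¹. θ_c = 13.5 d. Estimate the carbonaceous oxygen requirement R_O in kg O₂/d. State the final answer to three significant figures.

Observed yield with endogenous decay: Y_obs = Y / (1 + k_d·θ_c) = 0.418 / (1 + 0.0530 × 13.5) = 0.418 / 1.716 = 0.2437 g VSS/g BOD_L.
Substrate removed = Q·(S₀ − S) = 2400 m³/d × (1790 − 23.2) g/m³ = 4.24×10^6 g/d = 4240 kg/d.
Biomass synthesised: P_X = Y_obs × 4240 = 1033 kg VSS/d.
R_O = Q·(S₀ − S) − 1.42·P_X = 4240 − 1.42 × 1033 = 2773 kg O₂/d.

R_O ≈ 2770 kg O₂/d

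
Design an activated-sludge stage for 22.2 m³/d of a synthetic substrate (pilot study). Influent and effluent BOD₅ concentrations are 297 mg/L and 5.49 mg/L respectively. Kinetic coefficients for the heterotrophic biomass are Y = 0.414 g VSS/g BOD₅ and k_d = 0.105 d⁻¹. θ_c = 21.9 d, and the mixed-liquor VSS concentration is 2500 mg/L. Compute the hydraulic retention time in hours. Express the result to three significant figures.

Steady-state biomass mass balance: V·X·(1 + k_d·θ_c) = Y·Q·(S₀ − S)·θ_c, so V = 0.414 × 22.2 × (297 − 5.49) × 21.9 / [2500 × (1 + 0.105 × 21.9)] = 5.87×10^4 / 8249 = 7.113 m³.
Hydraulic retention time τ = V/Q = 7.113 / 22.2 = 0.3204 d = 7.690 h.

τ ≈ 7.69 h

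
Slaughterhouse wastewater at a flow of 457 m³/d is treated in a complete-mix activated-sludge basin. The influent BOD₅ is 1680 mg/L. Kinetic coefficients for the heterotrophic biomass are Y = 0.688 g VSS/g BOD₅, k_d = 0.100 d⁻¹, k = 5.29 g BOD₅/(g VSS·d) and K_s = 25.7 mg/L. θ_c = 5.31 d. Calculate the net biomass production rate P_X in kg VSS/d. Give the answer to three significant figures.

P_X ≈ 345 kg VSS/d

Effluent substrate depends only on kinetics and SRT: S = K_s(1 + k_d θ_c) / [θ_c(Yk − k_d) − 1] = 25.7 × (1 + 0.100 × 5.31) / [5.31 × (0.688 × 5.29 − 0.100) − 1] = 39.35 / 17.79 = 2.211 mg/L.
Correct the yield for decay: Y_obs = Y/(1 + k_d θ_c) = 0.688 / (1 + 0.100 × 5.31) = 0.688 / 1.531 = 0.4494.
Mass of BOD₅ removed per day: Q(S₀ − S) = 457 × 1678 g/m³ = 766.8 kg/d.
P_X = Y_obs · Q(S₀ − S) = 0.4494 × 766.8 = 344.6 kg VSS/d.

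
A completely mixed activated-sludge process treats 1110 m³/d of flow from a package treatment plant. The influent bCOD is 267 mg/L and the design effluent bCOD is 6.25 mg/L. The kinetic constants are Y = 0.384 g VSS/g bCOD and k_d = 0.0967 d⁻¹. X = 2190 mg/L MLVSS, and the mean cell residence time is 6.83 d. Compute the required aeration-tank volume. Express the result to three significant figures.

V ≈ 209 m³

From the SRT design equation V = Y Q (S₀−S) θ_c / [X (1 + k_d θ_c)] = 0.384 × 1110 × (267 − 6.25) × 6.83 / [2190 × (1 + 0.0967 × 6.83)] = 7.59×10^5 / 3636 = 208.7 m³.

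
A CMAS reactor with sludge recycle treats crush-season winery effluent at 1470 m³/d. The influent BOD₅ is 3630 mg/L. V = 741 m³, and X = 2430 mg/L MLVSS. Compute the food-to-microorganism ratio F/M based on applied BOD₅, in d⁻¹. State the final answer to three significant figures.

Food-to-microorganism ratio F/M = Q S₀ / (V X) = 1470 × 3630 / (741.0 × 2430) = 2.963 d⁻¹.

F/M ≈ 2.96 d⁻¹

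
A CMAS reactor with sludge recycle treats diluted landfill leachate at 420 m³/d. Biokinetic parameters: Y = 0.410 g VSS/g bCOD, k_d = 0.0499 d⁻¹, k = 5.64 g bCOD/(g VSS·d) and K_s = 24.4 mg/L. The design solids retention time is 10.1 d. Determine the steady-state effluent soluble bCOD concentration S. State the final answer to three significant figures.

From the Monod/SRT balance for a CMAS, S = K_s·(1+k_d θ_c)/[θ_c·(Y k − k_d) − 1] = 24.4 × (1 + 0.0499 × 10.1) / [10.1 × (0.410 × 5.64 − 0.0499) − 1] = 36.70 / 21.85 = 1.679 mg/L.

S ≈ 1.68 mg/L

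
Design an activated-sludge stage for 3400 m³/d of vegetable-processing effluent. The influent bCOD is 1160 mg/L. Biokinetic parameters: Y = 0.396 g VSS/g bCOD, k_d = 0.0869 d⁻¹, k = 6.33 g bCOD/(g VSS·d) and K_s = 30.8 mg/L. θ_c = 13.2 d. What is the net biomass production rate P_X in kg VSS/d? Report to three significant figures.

From the Monod/SRT balance for a CMAS, S = K_s·(1+k_d θ_c)/[θ_c·(Y k − k_d) − 1] = 30.8 × (1 + 0.0869 × 13.2) / [13.2 × (0.396 × 6.33 − 0.0869) − 1] = 66.13 / 30.94 = 2.137 mg/L.
The observed yield is Y_obs = Y/(1 + k_d·θ_c) = 0.396 / (1 + 0.0869 × 13.2) = 0.396 / 2.147 = 0.1844 g VSS per g bCOD removed.
Mass of bCOD removed per day: Q(S₀ − S) = 3400 × 1158 g/m³ = 3937 kg/d.
P_X = Y_obs · Q(S₀ − S) = 0.1844 × 3937 = 726.1 kg VSS/d.

P_X ≈ 726 kg VSS/d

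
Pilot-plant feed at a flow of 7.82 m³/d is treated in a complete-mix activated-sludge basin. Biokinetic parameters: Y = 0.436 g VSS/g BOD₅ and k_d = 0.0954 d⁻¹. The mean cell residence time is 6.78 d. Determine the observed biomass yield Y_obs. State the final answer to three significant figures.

Y_obs = Y / (1 + k_d θ_c) = 0.436 / (1 + 0.0954 × 6.78) = 0.436 / 1.647 = 0.2648.

Y_obs ≈ 0.265 g VSS/g BOD₅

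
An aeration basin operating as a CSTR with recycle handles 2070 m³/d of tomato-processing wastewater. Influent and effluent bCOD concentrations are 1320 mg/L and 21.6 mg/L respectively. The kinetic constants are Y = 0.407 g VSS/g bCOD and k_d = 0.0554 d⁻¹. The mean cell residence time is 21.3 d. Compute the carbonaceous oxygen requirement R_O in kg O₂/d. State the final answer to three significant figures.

The observed yield is Y_obs = Y/(1 + k_d·θ_c) = 0.407 / (1 + 0.0554 × 21.3) = 0.407 / 2.180 = 0.1867 g VSS per g bCOD removed.
Substrate removed = Q·(S₀ − S) = 2070 m³/d × (1320 − 21.6) g/m³ = 2.69×10^6 g/d = 2688 kg/d.
Net sludge production P_X = 0.1867 × 2688 = 501.8 kg VSS/d.
R_O = Q·(S₀ − S) − 1.42·P_X = 2688 − 1.42 × 501.8 = 1975 kg O₂/d.

R_O ≈ 1980 kg O₂/d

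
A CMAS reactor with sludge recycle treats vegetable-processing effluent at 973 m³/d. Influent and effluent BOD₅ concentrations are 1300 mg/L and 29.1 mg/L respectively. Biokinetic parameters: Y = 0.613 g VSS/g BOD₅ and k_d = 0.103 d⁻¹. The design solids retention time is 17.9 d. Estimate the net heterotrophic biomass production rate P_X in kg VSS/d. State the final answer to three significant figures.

P_X ≈ 267 kg VSS/d

Observed yield with endogenous decay: Y_obs = Y / (1 + k_d·θ_c) = 0.613 / (1 + 0.103 × 17.9) = 0.613 / 2.844 = 0.2156 g VSS/g BOD₅.
Mass of BOD₅ removed per day: Q(S₀ − S) = 973 × 1271 g/m³ = 1237 kg/d.
Biomass produced: P_X = Y_obs·Q·ΔS = 0.2156 × 1237 ≈ 266.6 kg VSS/d.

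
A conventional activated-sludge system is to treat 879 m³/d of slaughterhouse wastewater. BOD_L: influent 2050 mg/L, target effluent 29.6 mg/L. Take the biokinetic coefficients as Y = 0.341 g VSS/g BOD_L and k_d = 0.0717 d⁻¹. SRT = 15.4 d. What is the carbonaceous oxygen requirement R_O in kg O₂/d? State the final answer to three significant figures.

R_O ≈ 1370 kg O₂/d

Observed yield with endogenous decay: Y_obs = Y / (1 + k_d·θ_c) = 0.341 / (1 + 0.0717 × 15.4) = 0.341 / 2.104 = 0.1621 g VSS/g BOD_L.
Mass of BOD_L removed per day: Q(S₀ − S) = 879 × 2020 g/m³ = 1776 kg/d.
Biomass synthesised: P_X = Y_obs × 1776 = 287.8 kg VSS/d.
R_O = Q·ΔS − 1.42 P_X = 1776 − 408.7 = 1367 kg O₂/d.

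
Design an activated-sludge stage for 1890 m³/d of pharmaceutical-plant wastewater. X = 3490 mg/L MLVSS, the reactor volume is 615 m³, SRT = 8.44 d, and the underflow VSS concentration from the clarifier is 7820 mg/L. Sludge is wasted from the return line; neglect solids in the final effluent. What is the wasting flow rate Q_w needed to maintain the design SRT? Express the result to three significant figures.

Q_w = (V·X)/(θ_c X_r) = 615.0 × 3490 / (8.44 × 7820) = 32.52 m³/d.

Q_w ≈ 32.5 m³/d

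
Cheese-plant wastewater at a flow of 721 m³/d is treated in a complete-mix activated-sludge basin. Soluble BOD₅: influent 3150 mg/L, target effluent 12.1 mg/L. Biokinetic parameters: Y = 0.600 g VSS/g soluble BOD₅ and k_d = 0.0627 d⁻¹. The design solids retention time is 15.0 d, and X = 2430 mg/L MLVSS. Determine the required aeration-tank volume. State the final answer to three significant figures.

Rearranging the biomass balance for a CMAS with decay, V = Y·Q·ΔS·θ_c / [X·(1+k_d θ_c)] = 0.600 × 721 × (3150 − 12.1) × 15.0 / [2430 × (1 + 0.0627 × 15.0)] = 2.04×10^7 / 4715 = 4318 m³.

V ≈ 4320 m³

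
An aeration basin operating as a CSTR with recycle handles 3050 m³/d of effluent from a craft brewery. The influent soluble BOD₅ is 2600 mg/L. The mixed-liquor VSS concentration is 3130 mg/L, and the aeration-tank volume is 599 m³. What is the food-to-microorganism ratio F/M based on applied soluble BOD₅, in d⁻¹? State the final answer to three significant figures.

F/M = Q·S₀ / (V·X) = 3050 × 2600 / (599.0 × 3130) = 4.230 g soluble BOD₅·(g VSS·d)⁻¹.

F/M ≈ 4.23 d⁻¹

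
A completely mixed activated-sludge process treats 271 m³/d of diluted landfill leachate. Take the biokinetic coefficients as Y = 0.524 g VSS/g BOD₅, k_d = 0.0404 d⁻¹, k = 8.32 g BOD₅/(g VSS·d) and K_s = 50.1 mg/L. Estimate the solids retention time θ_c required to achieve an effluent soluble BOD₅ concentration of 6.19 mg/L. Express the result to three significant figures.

θ_c ≈ 2.28 d

Specific growth rate at S = 6.19 mg/L: μ = YkS/(K_s+S) = 0.524·8.32·6.19/(50.1+6.19) = 0.4794 d⁻¹.
Then 1/θ_c = μ − k_d = 0.4794 − 0.0404 = 0.4390 d⁻¹, giving θ_c = 2.278 d.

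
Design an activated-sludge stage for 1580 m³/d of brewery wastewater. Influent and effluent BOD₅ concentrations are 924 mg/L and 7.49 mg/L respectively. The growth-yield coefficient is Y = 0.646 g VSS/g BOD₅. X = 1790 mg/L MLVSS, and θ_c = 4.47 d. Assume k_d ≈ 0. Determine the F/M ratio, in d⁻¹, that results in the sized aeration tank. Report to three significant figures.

With k_d = 0 the design equation reduces to V = Y Q (S₀−S) θ_c / X = 0.646 × 1580 × (924 − 7.49) × 4.47 / 1790 = 2336 m³.
F/M = applied load / biomass = Q·S₀/(V·X) = 1580 × 924 / (2336 × 1790) = 0.3491 d⁻¹.

F/M ≈ 0.349 d⁻¹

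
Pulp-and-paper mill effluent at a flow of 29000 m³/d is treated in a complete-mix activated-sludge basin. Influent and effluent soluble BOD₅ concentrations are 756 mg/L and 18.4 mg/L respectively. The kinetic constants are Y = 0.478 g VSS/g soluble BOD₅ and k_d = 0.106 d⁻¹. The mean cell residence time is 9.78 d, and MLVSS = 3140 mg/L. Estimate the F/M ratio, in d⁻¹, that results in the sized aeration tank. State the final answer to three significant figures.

F/M ≈ 0.447 d⁻¹

From the SRT design equation V = Y Q (S₀−S) θ_c / [X (1 + k_d θ_c)] = 0.478 × 29000 × (756 − 18.4) × 9.78 / [3140 × (1 + 0.106 × 9.78)] = 10×10^7 / 6395 = 15636 m³.
F/M = Q·S₀ / (V·X) = 29000 × 756 / (15636 × 3140) = 0.4465 g soluble BOD₅·(g VSS·d)⁻¹.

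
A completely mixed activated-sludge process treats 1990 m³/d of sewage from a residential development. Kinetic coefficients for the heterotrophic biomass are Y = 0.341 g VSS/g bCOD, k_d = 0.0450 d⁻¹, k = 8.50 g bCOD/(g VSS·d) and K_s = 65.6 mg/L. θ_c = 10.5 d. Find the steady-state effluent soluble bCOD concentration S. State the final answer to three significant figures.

S ≈ 3.34 mg/L

For a completely mixed reactor with recycle the Lawrence–McCarty relation gives S = K_s·(1 + k_d·θ_c) / [θ_c·(Y·k − k_d) − 1] = 65.6 × (1 + 0.0450 × 10.5) / [10.5 × (0.341 × 8.50 − 0.0450) − 1] = 96.60 / 28.96 = 3.335 mg/L.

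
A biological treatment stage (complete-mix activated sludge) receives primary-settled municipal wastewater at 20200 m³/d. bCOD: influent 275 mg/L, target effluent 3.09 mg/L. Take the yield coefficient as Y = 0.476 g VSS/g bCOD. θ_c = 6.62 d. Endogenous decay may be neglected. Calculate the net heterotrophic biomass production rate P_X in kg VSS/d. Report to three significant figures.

Since k_d ≈ 0, Y_obs = Y = 0.476 g VSS/g bCOD.
Substrate removed = Q·(S₀ − S) = 20200 m³/d × (275 − 3.09) g/m³ = 5.49×10^6 g/d = 5493 kg/d.
So the net sludge growth is P_X = 0.4760 × 5493 = 2614 kg VSS/d.

P_X ≈ 2610 kg VSS/d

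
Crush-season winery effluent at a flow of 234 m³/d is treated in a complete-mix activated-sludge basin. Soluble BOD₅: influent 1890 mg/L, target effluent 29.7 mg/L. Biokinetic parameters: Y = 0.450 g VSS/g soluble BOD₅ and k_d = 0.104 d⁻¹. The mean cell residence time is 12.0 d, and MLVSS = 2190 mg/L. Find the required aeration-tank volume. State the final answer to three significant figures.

V ≈ 477 m³

Rearranging the biomass balance for a CMAS with decay, V = Y·Q·ΔS·θ_c / [X·(1+k_d θ_c)] = 0.450 × 234 × (1890 − 29.7) × 12.0 / [2190 × (1 + 0.104 × 12.0)] = 2.35×10^6 / 4923 = 477.5 m³.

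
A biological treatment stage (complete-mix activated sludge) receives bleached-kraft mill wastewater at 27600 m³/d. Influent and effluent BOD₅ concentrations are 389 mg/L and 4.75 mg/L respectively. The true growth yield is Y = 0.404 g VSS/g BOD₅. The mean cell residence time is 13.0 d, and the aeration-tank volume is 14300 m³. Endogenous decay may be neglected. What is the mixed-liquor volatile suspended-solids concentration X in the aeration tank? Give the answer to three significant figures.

X ≈ 3900 mg/L

X = Y·Q·ΔS·θ_c / V = 0.404 × 27600 × (389 − 4.75) × 13.0 / 14300 = 3895 mg/L.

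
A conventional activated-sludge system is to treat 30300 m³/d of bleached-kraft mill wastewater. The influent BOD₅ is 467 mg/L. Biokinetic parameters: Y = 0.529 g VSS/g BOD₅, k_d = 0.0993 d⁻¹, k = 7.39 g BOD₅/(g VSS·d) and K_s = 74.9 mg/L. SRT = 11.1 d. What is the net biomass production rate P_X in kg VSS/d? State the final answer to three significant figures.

P_X ≈ 3530 kg VSS/d

Effluent substrate depends only on kinetics and SRT: S = K_s(1 + k_d θ_c) / [θ_c(Yk − k_d) − 1] = 74.9 × (1 + 0.0993 × 11.1) / [11.1 × (0.529 × 7.39 − 0.0993) − 1] = 157.5 / 41.29 = 3.813 mg/L.
Y_obs = Y / (1 + k_d θ_c) = 0.529 / (1 + 0.0993 × 11.1) = 0.529 / 2.102 = 0.2516.
ΔS = 467 − 3.81 = 463.2 mg/L, so the substrate removal rate is 30300 × 463.2/1000 = 14035 kg BOD₅/d.
So the net sludge growth is P_X = 0.2516 × 14035 = 3532 kg VSS/d.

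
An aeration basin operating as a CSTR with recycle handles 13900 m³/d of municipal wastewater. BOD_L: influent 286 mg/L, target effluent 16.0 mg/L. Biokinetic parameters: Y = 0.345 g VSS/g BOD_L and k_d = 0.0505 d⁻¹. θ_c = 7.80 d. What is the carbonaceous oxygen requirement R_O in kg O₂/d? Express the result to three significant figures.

Y_obs = Y / (1 + k_d θ_c) = 0.345 / (1 + 0.0505 × 7.80) = 0.345 / 1.394 = 0.2475.
Q·(S₀ − S) = 13900 × (286 − 16.0) × 10⁻³ = 3753 kg/d removed.
Biomass synthesised: P_X = Y_obs × 3753 = 928.9 kg VSS/d.
R_O = Q·ΔS − 1.42 P_X = 3753 − 1319 = 2434 kg O₂/d.

R_O ≈ 2430 kg O₂/d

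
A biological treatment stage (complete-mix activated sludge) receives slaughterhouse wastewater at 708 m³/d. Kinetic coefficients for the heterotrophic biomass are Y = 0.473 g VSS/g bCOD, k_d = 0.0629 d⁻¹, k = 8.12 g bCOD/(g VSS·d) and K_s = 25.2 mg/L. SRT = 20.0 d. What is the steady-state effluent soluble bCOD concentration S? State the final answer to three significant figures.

For a completely mixed reactor with recycle the Lawrence–McCarty relation gives S = K_s·(1 + k_d·θ_c) / [θ_c·(Y·k − k_d) − 1] = 25.2 × (1 + 0.0629 × 20.0) / [20.0 × (0.473 × 8.12 − 0.0629) − 1] = 56.90 / 74.56 = 0.7632 mg/L.

S ≈ 0.763 mg/L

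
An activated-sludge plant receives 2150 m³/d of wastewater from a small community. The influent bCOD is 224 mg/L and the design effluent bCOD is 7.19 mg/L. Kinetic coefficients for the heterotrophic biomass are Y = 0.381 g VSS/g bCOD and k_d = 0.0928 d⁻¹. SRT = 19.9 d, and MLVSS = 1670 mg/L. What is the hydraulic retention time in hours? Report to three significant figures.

Rearranging the biomass balance for a CMAS with decay, V = Y·Q·ΔS·θ_c / [X·(1+k_d θ_c)] = 0.381 × 2150 × (224 − 7.19) × 19.9 / [1670 × (1 + 0.0928 × 19.9)] = 3.53×10^6 / 4754 = 743.4 m³.
τ = V/Q = 743.4/2150 = 0.3458 d, or 8.299 h.

τ ≈ 8.30 h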